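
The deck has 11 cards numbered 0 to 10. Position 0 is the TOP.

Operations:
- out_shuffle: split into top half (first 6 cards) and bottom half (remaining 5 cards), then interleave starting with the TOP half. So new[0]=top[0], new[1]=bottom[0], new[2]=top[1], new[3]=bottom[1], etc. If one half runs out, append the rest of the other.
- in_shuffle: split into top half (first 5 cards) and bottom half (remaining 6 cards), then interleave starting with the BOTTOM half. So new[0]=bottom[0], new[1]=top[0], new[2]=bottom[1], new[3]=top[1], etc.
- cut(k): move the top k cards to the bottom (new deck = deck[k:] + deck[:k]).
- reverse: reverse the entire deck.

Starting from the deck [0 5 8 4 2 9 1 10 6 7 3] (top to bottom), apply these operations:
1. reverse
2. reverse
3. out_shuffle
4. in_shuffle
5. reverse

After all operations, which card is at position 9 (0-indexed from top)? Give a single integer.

Answer: 0

Derivation:
After op 1 (reverse): [3 7 6 10 1 9 2 4 8 5 0]
After op 2 (reverse): [0 5 8 4 2 9 1 10 6 7 3]
After op 3 (out_shuffle): [0 1 5 10 8 6 4 7 2 3 9]
After op 4 (in_shuffle): [6 0 4 1 7 5 2 10 3 8 9]
After op 5 (reverse): [9 8 3 10 2 5 7 1 4 0 6]
Position 9: card 0.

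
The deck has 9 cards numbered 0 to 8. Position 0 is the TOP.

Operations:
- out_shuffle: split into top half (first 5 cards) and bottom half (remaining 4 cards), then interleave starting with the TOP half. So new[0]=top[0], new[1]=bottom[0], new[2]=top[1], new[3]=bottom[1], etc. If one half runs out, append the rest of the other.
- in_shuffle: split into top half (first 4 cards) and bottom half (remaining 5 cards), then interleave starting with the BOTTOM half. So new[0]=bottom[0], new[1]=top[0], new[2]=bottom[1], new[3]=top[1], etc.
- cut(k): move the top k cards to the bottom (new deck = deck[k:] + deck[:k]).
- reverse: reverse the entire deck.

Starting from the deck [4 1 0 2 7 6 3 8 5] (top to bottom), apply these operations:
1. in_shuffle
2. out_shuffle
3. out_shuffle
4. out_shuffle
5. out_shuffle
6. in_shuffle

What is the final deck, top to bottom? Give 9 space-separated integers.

Answer: 2 7 6 3 8 5 4 1 0

Derivation:
After op 1 (in_shuffle): [7 4 6 1 3 0 8 2 5]
After op 2 (out_shuffle): [7 0 4 8 6 2 1 5 3]
After op 3 (out_shuffle): [7 2 0 1 4 5 8 3 6]
After op 4 (out_shuffle): [7 5 2 8 0 3 1 6 4]
After op 5 (out_shuffle): [7 3 5 1 2 6 8 4 0]
After op 6 (in_shuffle): [2 7 6 3 8 5 4 1 0]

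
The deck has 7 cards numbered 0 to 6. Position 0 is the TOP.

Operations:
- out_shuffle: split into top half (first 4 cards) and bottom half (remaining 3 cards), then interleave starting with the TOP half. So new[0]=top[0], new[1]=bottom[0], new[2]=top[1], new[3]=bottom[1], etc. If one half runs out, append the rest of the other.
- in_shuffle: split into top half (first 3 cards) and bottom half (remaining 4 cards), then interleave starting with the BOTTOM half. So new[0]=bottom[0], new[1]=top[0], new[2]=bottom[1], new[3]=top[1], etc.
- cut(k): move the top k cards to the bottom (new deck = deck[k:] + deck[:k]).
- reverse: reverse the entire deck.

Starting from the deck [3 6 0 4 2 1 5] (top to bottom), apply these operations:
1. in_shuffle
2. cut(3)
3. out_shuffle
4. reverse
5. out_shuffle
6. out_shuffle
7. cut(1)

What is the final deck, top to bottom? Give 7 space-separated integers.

Answer: 0 1 6 2 3 4 5

Derivation:
After op 1 (in_shuffle): [4 3 2 6 1 0 5]
After op 2 (cut(3)): [6 1 0 5 4 3 2]
After op 3 (out_shuffle): [6 4 1 3 0 2 5]
After op 4 (reverse): [5 2 0 3 1 4 6]
After op 5 (out_shuffle): [5 1 2 4 0 6 3]
After op 6 (out_shuffle): [5 0 1 6 2 3 4]
After op 7 (cut(1)): [0 1 6 2 3 4 5]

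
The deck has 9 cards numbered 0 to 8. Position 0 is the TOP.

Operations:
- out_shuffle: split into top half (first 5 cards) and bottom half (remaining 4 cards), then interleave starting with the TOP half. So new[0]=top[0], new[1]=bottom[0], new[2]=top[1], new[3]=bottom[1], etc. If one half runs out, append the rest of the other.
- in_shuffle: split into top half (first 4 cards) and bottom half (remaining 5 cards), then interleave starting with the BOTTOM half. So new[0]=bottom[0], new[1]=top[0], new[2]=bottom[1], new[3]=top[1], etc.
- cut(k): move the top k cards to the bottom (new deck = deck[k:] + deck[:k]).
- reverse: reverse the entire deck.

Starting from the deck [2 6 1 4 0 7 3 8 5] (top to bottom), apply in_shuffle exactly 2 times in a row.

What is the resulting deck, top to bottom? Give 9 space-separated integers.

Answer: 3 0 1 2 8 7 4 6 5

Derivation:
After op 1 (in_shuffle): [0 2 7 6 3 1 8 4 5]
After op 2 (in_shuffle): [3 0 1 2 8 7 4 6 5]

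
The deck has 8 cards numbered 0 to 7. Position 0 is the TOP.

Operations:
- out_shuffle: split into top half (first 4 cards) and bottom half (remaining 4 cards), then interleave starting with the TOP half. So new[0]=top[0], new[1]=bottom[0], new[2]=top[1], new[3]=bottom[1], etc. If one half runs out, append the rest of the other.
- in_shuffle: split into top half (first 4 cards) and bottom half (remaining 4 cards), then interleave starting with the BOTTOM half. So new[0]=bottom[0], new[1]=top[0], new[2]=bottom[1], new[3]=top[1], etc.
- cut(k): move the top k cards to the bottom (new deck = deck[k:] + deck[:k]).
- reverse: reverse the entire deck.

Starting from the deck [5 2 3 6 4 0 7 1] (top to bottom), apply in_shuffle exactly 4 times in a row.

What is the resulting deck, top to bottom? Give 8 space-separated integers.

After op 1 (in_shuffle): [4 5 0 2 7 3 1 6]
After op 2 (in_shuffle): [7 4 3 5 1 0 6 2]
After op 3 (in_shuffle): [1 7 0 4 6 3 2 5]
After op 4 (in_shuffle): [6 1 3 7 2 0 5 4]

Answer: 6 1 3 7 2 0 5 4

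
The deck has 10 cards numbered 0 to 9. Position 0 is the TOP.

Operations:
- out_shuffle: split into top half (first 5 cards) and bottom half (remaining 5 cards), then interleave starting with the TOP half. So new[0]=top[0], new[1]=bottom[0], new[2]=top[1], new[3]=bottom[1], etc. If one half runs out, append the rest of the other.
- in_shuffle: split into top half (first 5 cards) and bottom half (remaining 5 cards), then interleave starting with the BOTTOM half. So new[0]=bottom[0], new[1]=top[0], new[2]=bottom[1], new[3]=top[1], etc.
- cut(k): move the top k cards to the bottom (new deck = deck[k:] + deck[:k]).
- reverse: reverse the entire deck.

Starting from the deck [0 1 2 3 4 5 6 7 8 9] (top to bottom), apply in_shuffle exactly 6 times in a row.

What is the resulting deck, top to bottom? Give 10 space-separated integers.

After op 1 (in_shuffle): [5 0 6 1 7 2 8 3 9 4]
After op 2 (in_shuffle): [2 5 8 0 3 6 9 1 4 7]
After op 3 (in_shuffle): [6 2 9 5 1 8 4 0 7 3]
After op 4 (in_shuffle): [8 6 4 2 0 9 7 5 3 1]
After op 5 (in_shuffle): [9 8 7 6 5 4 3 2 1 0]
After op 6 (in_shuffle): [4 9 3 8 2 7 1 6 0 5]

Answer: 4 9 3 8 2 7 1 6 0 5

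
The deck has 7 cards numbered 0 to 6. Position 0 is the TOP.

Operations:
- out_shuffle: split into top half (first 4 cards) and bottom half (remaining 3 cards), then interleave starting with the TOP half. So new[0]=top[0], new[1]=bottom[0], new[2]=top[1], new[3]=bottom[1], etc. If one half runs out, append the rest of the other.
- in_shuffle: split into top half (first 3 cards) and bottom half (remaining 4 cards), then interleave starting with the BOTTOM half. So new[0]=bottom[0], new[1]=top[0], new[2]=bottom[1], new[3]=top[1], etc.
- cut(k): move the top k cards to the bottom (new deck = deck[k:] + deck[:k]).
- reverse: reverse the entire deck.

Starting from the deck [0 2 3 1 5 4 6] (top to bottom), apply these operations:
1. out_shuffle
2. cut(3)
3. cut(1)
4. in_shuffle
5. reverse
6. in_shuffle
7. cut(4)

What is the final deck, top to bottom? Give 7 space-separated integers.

Answer: 3 2 0 6 4 5 1

Derivation:
After op 1 (out_shuffle): [0 5 2 4 3 6 1]
After op 2 (cut(3)): [4 3 6 1 0 5 2]
After op 3 (cut(1)): [3 6 1 0 5 2 4]
After op 4 (in_shuffle): [0 3 5 6 2 1 4]
After op 5 (reverse): [4 1 2 6 5 3 0]
After op 6 (in_shuffle): [6 4 5 1 3 2 0]
After op 7 (cut(4)): [3 2 0 6 4 5 1]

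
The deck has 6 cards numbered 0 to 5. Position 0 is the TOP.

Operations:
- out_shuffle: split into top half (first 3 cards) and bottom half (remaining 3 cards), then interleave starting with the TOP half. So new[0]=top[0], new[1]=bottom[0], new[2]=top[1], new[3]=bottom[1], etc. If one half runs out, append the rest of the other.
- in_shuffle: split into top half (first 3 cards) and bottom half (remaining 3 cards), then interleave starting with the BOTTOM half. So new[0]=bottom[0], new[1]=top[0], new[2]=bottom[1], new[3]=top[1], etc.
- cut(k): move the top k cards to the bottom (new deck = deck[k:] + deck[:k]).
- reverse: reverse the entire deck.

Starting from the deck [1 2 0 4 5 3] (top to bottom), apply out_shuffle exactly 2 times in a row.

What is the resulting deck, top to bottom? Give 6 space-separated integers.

After op 1 (out_shuffle): [1 4 2 5 0 3]
After op 2 (out_shuffle): [1 5 4 0 2 3]

Answer: 1 5 4 0 2 3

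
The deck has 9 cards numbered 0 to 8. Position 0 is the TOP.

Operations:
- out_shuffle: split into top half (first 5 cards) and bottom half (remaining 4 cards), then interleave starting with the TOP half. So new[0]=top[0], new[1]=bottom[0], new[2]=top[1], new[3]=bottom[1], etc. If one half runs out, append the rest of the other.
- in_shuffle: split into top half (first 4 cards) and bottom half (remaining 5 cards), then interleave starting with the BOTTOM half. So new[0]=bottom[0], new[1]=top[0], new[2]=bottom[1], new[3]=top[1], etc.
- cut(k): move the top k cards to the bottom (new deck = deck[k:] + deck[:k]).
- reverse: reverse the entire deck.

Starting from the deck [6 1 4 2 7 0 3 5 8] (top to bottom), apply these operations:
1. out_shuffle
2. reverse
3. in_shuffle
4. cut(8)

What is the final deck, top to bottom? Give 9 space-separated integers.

Answer: 6 4 7 3 8 1 2 0 5

Derivation:
After op 1 (out_shuffle): [6 0 1 3 4 5 2 8 7]
After op 2 (reverse): [7 8 2 5 4 3 1 0 6]
After op 3 (in_shuffle): [4 7 3 8 1 2 0 5 6]
After op 4 (cut(8)): [6 4 7 3 8 1 2 0 5]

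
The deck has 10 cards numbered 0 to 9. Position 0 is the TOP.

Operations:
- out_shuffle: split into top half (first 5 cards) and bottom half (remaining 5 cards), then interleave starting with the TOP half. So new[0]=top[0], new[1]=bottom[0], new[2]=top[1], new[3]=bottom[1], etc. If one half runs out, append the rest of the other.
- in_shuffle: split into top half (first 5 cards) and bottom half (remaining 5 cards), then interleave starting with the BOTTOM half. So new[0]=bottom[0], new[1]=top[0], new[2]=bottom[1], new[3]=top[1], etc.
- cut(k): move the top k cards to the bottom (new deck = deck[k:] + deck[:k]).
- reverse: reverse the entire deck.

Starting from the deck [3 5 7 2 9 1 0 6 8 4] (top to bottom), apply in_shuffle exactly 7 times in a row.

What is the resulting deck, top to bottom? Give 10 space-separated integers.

After op 1 (in_shuffle): [1 3 0 5 6 7 8 2 4 9]
After op 2 (in_shuffle): [7 1 8 3 2 0 4 5 9 6]
After op 3 (in_shuffle): [0 7 4 1 5 8 9 3 6 2]
After op 4 (in_shuffle): [8 0 9 7 3 4 6 1 2 5]
After op 5 (in_shuffle): [4 8 6 0 1 9 2 7 5 3]
After op 6 (in_shuffle): [9 4 2 8 7 6 5 0 3 1]
After op 7 (in_shuffle): [6 9 5 4 0 2 3 8 1 7]

Answer: 6 9 5 4 0 2 3 8 1 7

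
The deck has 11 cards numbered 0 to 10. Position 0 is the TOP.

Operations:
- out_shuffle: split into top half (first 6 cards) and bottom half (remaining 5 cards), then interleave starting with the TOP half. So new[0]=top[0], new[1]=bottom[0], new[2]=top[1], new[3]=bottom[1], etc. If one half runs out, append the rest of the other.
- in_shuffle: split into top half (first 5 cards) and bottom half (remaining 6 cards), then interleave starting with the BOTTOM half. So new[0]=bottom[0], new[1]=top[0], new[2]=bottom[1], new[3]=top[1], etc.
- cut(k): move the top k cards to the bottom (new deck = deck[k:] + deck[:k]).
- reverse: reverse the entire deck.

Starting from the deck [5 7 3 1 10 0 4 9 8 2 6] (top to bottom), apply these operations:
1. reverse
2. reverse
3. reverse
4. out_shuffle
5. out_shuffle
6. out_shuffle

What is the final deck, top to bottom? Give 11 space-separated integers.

After op 1 (reverse): [6 2 8 9 4 0 10 1 3 7 5]
After op 2 (reverse): [5 7 3 1 10 0 4 9 8 2 6]
After op 3 (reverse): [6 2 8 9 4 0 10 1 3 7 5]
After op 4 (out_shuffle): [6 10 2 1 8 3 9 7 4 5 0]
After op 5 (out_shuffle): [6 9 10 7 2 4 1 5 8 0 3]
After op 6 (out_shuffle): [6 1 9 5 10 8 7 0 2 3 4]

Answer: 6 1 9 5 10 8 7 0 2 3 4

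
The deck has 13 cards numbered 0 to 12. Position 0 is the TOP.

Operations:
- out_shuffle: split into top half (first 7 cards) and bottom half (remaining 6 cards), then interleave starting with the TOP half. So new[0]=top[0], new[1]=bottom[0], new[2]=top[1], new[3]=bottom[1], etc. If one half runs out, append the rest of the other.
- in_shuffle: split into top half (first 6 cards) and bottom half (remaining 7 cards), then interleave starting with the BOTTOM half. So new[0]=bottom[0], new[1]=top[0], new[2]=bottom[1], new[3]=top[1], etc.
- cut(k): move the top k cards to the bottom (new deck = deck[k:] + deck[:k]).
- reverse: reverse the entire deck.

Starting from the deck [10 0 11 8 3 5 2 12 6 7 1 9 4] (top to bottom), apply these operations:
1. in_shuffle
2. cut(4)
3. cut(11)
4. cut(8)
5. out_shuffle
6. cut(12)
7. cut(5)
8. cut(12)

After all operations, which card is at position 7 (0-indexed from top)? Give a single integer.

Answer: 12

Derivation:
After op 1 (in_shuffle): [2 10 12 0 6 11 7 8 1 3 9 5 4]
After op 2 (cut(4)): [6 11 7 8 1 3 9 5 4 2 10 12 0]
After op 3 (cut(11)): [12 0 6 11 7 8 1 3 9 5 4 2 10]
After op 4 (cut(8)): [9 5 4 2 10 12 0 6 11 7 8 1 3]
After op 5 (out_shuffle): [9 6 5 11 4 7 2 8 10 1 12 3 0]
After op 6 (cut(12)): [0 9 6 5 11 4 7 2 8 10 1 12 3]
After op 7 (cut(5)): [4 7 2 8 10 1 12 3 0 9 6 5 11]
After op 8 (cut(12)): [11 4 7 2 8 10 1 12 3 0 9 6 5]
Position 7: card 12.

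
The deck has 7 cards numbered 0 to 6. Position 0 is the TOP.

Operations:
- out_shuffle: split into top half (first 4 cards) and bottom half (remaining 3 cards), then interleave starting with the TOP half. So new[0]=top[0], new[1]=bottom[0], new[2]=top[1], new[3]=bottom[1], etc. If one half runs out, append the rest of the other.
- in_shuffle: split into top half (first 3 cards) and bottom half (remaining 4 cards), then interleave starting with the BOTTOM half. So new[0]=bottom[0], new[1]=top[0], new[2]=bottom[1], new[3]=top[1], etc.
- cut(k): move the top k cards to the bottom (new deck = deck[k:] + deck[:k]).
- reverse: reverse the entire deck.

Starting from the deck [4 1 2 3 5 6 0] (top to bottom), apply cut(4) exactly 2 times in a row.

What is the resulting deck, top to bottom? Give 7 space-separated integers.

Answer: 1 2 3 5 6 0 4

Derivation:
After op 1 (cut(4)): [5 6 0 4 1 2 3]
After op 2 (cut(4)): [1 2 3 5 6 0 4]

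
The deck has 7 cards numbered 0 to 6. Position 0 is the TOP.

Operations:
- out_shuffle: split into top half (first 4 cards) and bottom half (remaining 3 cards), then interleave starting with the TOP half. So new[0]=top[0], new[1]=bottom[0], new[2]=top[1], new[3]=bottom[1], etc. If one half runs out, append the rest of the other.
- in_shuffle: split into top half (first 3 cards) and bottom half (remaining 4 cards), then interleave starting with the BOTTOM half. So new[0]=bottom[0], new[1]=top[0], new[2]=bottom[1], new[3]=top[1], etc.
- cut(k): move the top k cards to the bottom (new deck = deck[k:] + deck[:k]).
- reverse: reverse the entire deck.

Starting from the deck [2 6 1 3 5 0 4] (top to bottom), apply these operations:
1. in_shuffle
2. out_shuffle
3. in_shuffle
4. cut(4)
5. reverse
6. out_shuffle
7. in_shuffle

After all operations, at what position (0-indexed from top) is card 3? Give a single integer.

After op 1 (in_shuffle): [3 2 5 6 0 1 4]
After op 2 (out_shuffle): [3 0 2 1 5 4 6]
After op 3 (in_shuffle): [1 3 5 0 4 2 6]
After op 4 (cut(4)): [4 2 6 1 3 5 0]
After op 5 (reverse): [0 5 3 1 6 2 4]
After op 6 (out_shuffle): [0 6 5 2 3 4 1]
After op 7 (in_shuffle): [2 0 3 6 4 5 1]
Card 3 is at position 2.

Answer: 2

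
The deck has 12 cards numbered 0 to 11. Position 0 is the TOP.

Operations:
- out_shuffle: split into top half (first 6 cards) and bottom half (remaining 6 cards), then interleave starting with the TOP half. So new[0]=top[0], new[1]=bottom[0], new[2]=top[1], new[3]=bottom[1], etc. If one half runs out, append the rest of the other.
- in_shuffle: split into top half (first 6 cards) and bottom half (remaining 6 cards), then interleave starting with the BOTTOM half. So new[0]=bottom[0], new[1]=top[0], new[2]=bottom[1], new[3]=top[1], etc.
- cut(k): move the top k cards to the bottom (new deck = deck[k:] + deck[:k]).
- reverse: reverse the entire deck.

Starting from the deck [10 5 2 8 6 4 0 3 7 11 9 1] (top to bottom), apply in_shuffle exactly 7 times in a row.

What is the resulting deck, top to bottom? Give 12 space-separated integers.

After op 1 (in_shuffle): [0 10 3 5 7 2 11 8 9 6 1 4]
After op 2 (in_shuffle): [11 0 8 10 9 3 6 5 1 7 4 2]
After op 3 (in_shuffle): [6 11 5 0 1 8 7 10 4 9 2 3]
After op 4 (in_shuffle): [7 6 10 11 4 5 9 0 2 1 3 8]
After op 5 (in_shuffle): [9 7 0 6 2 10 1 11 3 4 8 5]
After op 6 (in_shuffle): [1 9 11 7 3 0 4 6 8 2 5 10]
After op 7 (in_shuffle): [4 1 6 9 8 11 2 7 5 3 10 0]

Answer: 4 1 6 9 8 11 2 7 5 3 10 0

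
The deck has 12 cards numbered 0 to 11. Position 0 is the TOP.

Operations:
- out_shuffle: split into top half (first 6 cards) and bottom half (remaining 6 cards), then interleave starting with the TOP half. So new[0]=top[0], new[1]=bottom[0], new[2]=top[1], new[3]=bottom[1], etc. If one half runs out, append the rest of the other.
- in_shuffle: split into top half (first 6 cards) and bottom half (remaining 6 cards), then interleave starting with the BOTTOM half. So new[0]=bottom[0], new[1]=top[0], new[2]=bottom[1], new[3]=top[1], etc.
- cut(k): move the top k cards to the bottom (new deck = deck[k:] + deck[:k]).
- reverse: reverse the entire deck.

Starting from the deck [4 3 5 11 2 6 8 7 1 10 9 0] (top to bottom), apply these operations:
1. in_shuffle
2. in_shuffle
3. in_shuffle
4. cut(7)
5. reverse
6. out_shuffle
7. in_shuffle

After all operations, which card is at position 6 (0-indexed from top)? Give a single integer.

After op 1 (in_shuffle): [8 4 7 3 1 5 10 11 9 2 0 6]
After op 2 (in_shuffle): [10 8 11 4 9 7 2 3 0 1 6 5]
After op 3 (in_shuffle): [2 10 3 8 0 11 1 4 6 9 5 7]
After op 4 (cut(7)): [4 6 9 5 7 2 10 3 8 0 11 1]
After op 5 (reverse): [1 11 0 8 3 10 2 7 5 9 6 4]
After op 6 (out_shuffle): [1 2 11 7 0 5 8 9 3 6 10 4]
After op 7 (in_shuffle): [8 1 9 2 3 11 6 7 10 0 4 5]
Position 6: card 6.

Answer: 6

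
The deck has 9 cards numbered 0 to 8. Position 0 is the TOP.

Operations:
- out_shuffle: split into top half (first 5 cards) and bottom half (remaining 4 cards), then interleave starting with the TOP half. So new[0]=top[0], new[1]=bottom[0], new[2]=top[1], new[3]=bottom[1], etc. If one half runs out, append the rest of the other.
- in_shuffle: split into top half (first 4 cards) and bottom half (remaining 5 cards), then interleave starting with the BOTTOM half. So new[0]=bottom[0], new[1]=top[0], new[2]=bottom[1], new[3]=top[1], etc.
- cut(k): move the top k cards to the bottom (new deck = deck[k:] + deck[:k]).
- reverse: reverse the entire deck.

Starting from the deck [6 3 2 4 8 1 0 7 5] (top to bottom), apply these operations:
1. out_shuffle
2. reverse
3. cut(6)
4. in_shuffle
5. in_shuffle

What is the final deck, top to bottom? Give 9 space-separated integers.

Answer: 7 5 6 3 2 4 8 1 0

Derivation:
After op 1 (out_shuffle): [6 1 3 0 2 7 4 5 8]
After op 2 (reverse): [8 5 4 7 2 0 3 1 6]
After op 3 (cut(6)): [3 1 6 8 5 4 7 2 0]
After op 4 (in_shuffle): [5 3 4 1 7 6 2 8 0]
After op 5 (in_shuffle): [7 5 6 3 2 4 8 1 0]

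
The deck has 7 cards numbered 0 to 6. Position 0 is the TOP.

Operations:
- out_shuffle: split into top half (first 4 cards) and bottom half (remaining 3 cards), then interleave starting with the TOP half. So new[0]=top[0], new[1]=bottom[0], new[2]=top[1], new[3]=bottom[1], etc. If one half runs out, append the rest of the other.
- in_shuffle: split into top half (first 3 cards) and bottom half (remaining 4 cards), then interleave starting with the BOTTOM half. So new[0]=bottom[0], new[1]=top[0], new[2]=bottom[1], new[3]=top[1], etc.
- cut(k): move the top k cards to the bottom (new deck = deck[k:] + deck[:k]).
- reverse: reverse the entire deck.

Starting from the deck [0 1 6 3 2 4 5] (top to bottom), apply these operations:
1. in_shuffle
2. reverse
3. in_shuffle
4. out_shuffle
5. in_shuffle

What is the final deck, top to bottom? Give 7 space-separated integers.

Answer: 4 1 2 0 3 5 6

Derivation:
After op 1 (in_shuffle): [3 0 2 1 4 6 5]
After op 2 (reverse): [5 6 4 1 2 0 3]
After op 3 (in_shuffle): [1 5 2 6 0 4 3]
After op 4 (out_shuffle): [1 0 5 4 2 3 6]
After op 5 (in_shuffle): [4 1 2 0 3 5 6]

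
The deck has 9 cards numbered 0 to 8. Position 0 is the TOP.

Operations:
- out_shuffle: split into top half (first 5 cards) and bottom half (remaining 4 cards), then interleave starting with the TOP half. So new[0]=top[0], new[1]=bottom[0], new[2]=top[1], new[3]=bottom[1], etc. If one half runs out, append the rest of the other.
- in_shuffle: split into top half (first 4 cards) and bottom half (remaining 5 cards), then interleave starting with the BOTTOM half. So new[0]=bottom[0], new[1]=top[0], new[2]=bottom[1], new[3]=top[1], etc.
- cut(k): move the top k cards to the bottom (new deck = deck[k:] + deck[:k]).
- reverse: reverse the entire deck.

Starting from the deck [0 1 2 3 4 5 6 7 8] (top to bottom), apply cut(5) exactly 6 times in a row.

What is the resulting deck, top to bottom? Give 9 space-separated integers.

Answer: 3 4 5 6 7 8 0 1 2

Derivation:
After op 1 (cut(5)): [5 6 7 8 0 1 2 3 4]
After op 2 (cut(5)): [1 2 3 4 5 6 7 8 0]
After op 3 (cut(5)): [6 7 8 0 1 2 3 4 5]
After op 4 (cut(5)): [2 3 4 5 6 7 8 0 1]
After op 5 (cut(5)): [7 8 0 1 2 3 4 5 6]
After op 6 (cut(5)): [3 4 5 6 7 8 0 1 2]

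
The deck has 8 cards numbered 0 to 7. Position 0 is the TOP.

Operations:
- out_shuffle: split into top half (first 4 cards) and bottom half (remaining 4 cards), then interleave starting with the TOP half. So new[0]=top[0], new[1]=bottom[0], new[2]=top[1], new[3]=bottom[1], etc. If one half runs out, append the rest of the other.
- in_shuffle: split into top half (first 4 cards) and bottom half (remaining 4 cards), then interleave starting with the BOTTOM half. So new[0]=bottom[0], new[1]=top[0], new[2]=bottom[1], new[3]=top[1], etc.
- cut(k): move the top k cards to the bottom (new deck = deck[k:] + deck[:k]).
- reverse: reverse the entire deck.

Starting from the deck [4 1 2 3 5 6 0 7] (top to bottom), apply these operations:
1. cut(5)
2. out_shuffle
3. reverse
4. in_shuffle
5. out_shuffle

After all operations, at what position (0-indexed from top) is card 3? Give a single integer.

After op 1 (cut(5)): [6 0 7 4 1 2 3 5]
After op 2 (out_shuffle): [6 1 0 2 7 3 4 5]
After op 3 (reverse): [5 4 3 7 2 0 1 6]
After op 4 (in_shuffle): [2 5 0 4 1 3 6 7]
After op 5 (out_shuffle): [2 1 5 3 0 6 4 7]
Card 3 is at position 3.

Answer: 3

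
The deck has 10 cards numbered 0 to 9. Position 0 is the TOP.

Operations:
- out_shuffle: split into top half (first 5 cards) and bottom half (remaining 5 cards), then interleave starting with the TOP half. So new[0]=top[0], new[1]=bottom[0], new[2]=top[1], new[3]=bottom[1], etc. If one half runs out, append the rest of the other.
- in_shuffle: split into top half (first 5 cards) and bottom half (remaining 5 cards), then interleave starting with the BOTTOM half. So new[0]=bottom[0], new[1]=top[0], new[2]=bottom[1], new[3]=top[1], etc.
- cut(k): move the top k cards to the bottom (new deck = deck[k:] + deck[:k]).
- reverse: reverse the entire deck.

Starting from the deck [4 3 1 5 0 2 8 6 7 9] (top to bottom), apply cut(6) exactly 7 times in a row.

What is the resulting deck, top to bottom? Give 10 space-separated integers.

Answer: 1 5 0 2 8 6 7 9 4 3

Derivation:
After op 1 (cut(6)): [8 6 7 9 4 3 1 5 0 2]
After op 2 (cut(6)): [1 5 0 2 8 6 7 9 4 3]
After op 3 (cut(6)): [7 9 4 3 1 5 0 2 8 6]
After op 4 (cut(6)): [0 2 8 6 7 9 4 3 1 5]
After op 5 (cut(6)): [4 3 1 5 0 2 8 6 7 9]
After op 6 (cut(6)): [8 6 7 9 4 3 1 5 0 2]
After op 7 (cut(6)): [1 5 0 2 8 6 7 9 4 3]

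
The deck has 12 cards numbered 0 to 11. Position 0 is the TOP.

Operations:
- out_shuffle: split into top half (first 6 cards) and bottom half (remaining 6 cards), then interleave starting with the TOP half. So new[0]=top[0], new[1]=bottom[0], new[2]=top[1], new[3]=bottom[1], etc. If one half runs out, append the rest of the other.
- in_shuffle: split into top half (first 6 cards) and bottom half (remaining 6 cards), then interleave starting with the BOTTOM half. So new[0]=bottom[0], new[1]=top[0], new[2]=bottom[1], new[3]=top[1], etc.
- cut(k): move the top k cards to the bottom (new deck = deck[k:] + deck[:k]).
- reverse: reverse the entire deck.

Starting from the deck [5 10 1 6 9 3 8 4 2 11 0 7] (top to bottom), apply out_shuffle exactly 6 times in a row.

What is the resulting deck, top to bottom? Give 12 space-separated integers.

After op 1 (out_shuffle): [5 8 10 4 1 2 6 11 9 0 3 7]
After op 2 (out_shuffle): [5 6 8 11 10 9 4 0 1 3 2 7]
After op 3 (out_shuffle): [5 4 6 0 8 1 11 3 10 2 9 7]
After op 4 (out_shuffle): [5 11 4 3 6 10 0 2 8 9 1 7]
After op 5 (out_shuffle): [5 0 11 2 4 8 3 9 6 1 10 7]
After op 6 (out_shuffle): [5 3 0 9 11 6 2 1 4 10 8 7]

Answer: 5 3 0 9 11 6 2 1 4 10 8 7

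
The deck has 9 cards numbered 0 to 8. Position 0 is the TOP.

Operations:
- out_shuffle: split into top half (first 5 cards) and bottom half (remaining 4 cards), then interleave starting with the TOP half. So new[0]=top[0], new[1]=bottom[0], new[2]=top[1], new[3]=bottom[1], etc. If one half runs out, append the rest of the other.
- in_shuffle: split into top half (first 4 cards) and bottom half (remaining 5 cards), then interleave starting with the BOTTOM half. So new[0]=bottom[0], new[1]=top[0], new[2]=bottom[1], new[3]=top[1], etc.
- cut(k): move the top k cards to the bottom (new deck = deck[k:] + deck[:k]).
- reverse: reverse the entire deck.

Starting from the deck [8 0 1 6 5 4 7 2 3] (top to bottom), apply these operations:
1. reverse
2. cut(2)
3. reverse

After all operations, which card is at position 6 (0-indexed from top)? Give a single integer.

After op 1 (reverse): [3 2 7 4 5 6 1 0 8]
After op 2 (cut(2)): [7 4 5 6 1 0 8 3 2]
After op 3 (reverse): [2 3 8 0 1 6 5 4 7]
Position 6: card 5.

Answer: 5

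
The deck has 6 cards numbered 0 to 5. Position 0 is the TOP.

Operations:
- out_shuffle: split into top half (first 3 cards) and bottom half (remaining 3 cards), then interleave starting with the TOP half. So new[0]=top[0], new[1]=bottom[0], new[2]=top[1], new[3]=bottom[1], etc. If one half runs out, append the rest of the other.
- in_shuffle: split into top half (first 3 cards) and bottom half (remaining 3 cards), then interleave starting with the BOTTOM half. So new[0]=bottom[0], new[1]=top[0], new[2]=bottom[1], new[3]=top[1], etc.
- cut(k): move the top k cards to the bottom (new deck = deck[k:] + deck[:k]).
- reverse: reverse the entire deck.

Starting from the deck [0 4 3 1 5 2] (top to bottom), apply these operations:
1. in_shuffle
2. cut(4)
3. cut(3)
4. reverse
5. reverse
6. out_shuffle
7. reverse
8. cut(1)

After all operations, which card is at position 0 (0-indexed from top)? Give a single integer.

Answer: 4

Derivation:
After op 1 (in_shuffle): [1 0 5 4 2 3]
After op 2 (cut(4)): [2 3 1 0 5 4]
After op 3 (cut(3)): [0 5 4 2 3 1]
After op 4 (reverse): [1 3 2 4 5 0]
After op 5 (reverse): [0 5 4 2 3 1]
After op 6 (out_shuffle): [0 2 5 3 4 1]
After op 7 (reverse): [1 4 3 5 2 0]
After op 8 (cut(1)): [4 3 5 2 0 1]
Position 0: card 4.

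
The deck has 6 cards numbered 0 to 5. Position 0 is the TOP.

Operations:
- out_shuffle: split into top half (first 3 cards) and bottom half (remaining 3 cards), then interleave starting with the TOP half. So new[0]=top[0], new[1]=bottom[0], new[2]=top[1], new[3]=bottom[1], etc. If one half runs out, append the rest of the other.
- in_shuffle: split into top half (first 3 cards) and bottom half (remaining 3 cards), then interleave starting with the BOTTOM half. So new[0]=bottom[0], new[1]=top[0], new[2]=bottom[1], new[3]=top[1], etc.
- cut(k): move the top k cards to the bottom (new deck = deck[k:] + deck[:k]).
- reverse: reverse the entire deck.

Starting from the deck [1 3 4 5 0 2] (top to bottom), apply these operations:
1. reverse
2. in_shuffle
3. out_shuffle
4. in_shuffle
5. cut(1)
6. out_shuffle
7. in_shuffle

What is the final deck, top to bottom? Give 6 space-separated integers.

Answer: 2 4 0 5 1 3

Derivation:
After op 1 (reverse): [2 0 5 4 3 1]
After op 2 (in_shuffle): [4 2 3 0 1 5]
After op 3 (out_shuffle): [4 0 2 1 3 5]
After op 4 (in_shuffle): [1 4 3 0 5 2]
After op 5 (cut(1)): [4 3 0 5 2 1]
After op 6 (out_shuffle): [4 5 3 2 0 1]
After op 7 (in_shuffle): [2 4 0 5 1 3]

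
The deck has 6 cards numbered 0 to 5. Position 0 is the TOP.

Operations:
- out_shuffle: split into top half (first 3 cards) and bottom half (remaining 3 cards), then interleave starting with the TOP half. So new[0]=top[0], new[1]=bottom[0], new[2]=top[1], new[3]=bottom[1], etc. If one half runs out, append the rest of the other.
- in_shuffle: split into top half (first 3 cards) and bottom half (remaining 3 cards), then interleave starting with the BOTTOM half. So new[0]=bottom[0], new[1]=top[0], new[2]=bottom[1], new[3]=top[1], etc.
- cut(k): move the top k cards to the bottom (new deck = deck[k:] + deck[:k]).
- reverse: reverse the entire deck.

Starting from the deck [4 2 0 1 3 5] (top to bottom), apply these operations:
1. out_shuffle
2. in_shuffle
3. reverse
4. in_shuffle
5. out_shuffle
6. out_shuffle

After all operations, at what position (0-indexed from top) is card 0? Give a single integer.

After op 1 (out_shuffle): [4 1 2 3 0 5]
After op 2 (in_shuffle): [3 4 0 1 5 2]
After op 3 (reverse): [2 5 1 0 4 3]
After op 4 (in_shuffle): [0 2 4 5 3 1]
After op 5 (out_shuffle): [0 5 2 3 4 1]
After op 6 (out_shuffle): [0 3 5 4 2 1]
Card 0 is at position 0.

Answer: 0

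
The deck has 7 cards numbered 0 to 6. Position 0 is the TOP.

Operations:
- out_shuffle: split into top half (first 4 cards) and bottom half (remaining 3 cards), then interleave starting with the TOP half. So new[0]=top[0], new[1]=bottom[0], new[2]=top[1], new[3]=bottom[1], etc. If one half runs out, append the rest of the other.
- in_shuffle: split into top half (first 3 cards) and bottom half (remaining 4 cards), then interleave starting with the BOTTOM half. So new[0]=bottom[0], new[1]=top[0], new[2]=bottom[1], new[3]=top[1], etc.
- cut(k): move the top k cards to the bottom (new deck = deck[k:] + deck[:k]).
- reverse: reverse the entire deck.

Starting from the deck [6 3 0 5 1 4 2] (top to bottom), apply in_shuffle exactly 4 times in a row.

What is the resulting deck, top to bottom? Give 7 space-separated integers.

Answer: 5 6 1 3 4 0 2

Derivation:
After op 1 (in_shuffle): [5 6 1 3 4 0 2]
After op 2 (in_shuffle): [3 5 4 6 0 1 2]
After op 3 (in_shuffle): [6 3 0 5 1 4 2]
After op 4 (in_shuffle): [5 6 1 3 4 0 2]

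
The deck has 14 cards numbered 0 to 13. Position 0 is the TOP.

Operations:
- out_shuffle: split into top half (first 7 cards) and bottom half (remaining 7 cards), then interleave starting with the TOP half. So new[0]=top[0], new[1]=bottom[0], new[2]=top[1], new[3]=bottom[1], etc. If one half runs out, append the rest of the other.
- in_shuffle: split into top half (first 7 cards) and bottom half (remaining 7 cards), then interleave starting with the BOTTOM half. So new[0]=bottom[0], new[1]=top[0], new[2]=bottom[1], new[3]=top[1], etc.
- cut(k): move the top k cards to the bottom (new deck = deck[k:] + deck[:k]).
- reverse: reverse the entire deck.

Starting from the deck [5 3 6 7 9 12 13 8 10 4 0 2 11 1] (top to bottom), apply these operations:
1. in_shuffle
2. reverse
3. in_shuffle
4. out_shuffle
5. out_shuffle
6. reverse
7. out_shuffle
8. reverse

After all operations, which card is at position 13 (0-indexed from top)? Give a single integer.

After op 1 (in_shuffle): [8 5 10 3 4 6 0 7 2 9 11 12 1 13]
After op 2 (reverse): [13 1 12 11 9 2 7 0 6 4 3 10 5 8]
After op 3 (in_shuffle): [0 13 6 1 4 12 3 11 10 9 5 2 8 7]
After op 4 (out_shuffle): [0 11 13 10 6 9 1 5 4 2 12 8 3 7]
After op 5 (out_shuffle): [0 5 11 4 13 2 10 12 6 8 9 3 1 7]
After op 6 (reverse): [7 1 3 9 8 6 12 10 2 13 4 11 5 0]
After op 7 (out_shuffle): [7 10 1 2 3 13 9 4 8 11 6 5 12 0]
After op 8 (reverse): [0 12 5 6 11 8 4 9 13 3 2 1 10 7]
Position 13: card 7.

Answer: 7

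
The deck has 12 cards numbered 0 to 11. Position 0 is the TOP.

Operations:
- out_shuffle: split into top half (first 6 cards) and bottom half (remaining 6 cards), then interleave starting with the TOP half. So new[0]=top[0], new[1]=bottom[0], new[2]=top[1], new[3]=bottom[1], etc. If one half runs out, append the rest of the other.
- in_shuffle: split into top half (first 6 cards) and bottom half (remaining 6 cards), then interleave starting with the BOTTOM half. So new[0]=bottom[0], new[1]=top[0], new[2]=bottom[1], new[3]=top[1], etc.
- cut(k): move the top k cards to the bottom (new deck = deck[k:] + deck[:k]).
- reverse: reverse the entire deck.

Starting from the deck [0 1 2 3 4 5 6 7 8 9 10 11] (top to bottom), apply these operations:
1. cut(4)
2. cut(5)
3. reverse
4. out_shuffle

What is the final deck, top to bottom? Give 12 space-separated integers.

Answer: 8 2 7 1 6 0 5 11 4 10 3 9

Derivation:
After op 1 (cut(4)): [4 5 6 7 8 9 10 11 0 1 2 3]
After op 2 (cut(5)): [9 10 11 0 1 2 3 4 5 6 7 8]
After op 3 (reverse): [8 7 6 5 4 3 2 1 0 11 10 9]
After op 4 (out_shuffle): [8 2 7 1 6 0 5 11 4 10 3 9]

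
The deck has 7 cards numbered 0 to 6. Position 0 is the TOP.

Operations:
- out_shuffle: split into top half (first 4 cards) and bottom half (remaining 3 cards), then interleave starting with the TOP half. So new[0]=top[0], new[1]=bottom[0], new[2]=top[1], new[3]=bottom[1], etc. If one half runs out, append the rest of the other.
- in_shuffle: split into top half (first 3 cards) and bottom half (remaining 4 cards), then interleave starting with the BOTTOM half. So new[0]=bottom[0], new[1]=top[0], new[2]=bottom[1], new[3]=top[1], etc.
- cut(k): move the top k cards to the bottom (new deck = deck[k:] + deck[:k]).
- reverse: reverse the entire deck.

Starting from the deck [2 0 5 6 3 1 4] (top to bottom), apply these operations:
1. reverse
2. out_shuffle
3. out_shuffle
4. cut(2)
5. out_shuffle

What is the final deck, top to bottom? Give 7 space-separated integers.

Answer: 5 0 2 4 1 3 6

Derivation:
After op 1 (reverse): [4 1 3 6 5 0 2]
After op 2 (out_shuffle): [4 5 1 0 3 2 6]
After op 3 (out_shuffle): [4 3 5 2 1 6 0]
After op 4 (cut(2)): [5 2 1 6 0 4 3]
After op 5 (out_shuffle): [5 0 2 4 1 3 6]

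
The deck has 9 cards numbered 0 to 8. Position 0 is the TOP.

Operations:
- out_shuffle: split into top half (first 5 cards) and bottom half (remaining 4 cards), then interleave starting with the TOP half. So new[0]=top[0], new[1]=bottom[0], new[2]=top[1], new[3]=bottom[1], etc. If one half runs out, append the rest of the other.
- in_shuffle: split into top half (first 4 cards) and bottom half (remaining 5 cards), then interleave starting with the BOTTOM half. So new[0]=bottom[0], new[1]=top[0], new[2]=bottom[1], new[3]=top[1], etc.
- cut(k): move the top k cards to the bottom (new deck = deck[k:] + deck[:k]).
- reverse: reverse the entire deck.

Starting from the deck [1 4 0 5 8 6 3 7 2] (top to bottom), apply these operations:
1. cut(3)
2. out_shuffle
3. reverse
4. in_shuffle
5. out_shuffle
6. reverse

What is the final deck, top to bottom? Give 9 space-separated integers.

After op 1 (cut(3)): [5 8 6 3 7 2 1 4 0]
After op 2 (out_shuffle): [5 2 8 1 6 4 3 0 7]
After op 3 (reverse): [7 0 3 4 6 1 8 2 5]
After op 4 (in_shuffle): [6 7 1 0 8 3 2 4 5]
After op 5 (out_shuffle): [6 3 7 2 1 4 0 5 8]
After op 6 (reverse): [8 5 0 4 1 2 7 3 6]

Answer: 8 5 0 4 1 2 7 3 6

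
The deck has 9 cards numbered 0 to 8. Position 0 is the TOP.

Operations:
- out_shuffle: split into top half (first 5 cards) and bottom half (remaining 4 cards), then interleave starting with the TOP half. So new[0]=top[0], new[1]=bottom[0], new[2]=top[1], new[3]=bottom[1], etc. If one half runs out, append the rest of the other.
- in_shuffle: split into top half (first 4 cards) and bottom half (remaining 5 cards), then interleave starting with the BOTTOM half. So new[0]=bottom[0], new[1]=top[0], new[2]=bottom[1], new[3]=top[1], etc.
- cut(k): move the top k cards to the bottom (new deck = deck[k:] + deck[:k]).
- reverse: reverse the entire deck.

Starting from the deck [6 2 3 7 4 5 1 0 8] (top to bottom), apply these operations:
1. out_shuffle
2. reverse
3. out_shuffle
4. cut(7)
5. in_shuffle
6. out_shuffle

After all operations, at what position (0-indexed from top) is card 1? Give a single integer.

After op 1 (out_shuffle): [6 5 2 1 3 0 7 8 4]
After op 2 (reverse): [4 8 7 0 3 1 2 5 6]
After op 3 (out_shuffle): [4 1 8 2 7 5 0 6 3]
After op 4 (cut(7)): [6 3 4 1 8 2 7 5 0]
After op 5 (in_shuffle): [8 6 2 3 7 4 5 1 0]
After op 6 (out_shuffle): [8 4 6 5 2 1 3 0 7]
Card 1 is at position 5.

Answer: 5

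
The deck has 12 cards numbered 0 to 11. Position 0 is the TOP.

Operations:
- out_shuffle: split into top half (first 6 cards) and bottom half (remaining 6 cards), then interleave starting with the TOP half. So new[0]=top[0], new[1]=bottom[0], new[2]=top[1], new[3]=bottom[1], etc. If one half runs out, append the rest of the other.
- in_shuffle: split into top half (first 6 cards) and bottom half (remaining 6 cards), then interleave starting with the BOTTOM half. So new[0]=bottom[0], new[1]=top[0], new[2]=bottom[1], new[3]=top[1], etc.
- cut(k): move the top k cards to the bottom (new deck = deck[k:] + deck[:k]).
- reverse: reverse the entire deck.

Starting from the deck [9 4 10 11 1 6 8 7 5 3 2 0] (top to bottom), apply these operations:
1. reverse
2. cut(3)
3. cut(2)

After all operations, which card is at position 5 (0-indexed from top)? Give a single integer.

Answer: 4

Derivation:
After op 1 (reverse): [0 2 3 5 7 8 6 1 11 10 4 9]
After op 2 (cut(3)): [5 7 8 6 1 11 10 4 9 0 2 3]
After op 3 (cut(2)): [8 6 1 11 10 4 9 0 2 3 5 7]
Position 5: card 4.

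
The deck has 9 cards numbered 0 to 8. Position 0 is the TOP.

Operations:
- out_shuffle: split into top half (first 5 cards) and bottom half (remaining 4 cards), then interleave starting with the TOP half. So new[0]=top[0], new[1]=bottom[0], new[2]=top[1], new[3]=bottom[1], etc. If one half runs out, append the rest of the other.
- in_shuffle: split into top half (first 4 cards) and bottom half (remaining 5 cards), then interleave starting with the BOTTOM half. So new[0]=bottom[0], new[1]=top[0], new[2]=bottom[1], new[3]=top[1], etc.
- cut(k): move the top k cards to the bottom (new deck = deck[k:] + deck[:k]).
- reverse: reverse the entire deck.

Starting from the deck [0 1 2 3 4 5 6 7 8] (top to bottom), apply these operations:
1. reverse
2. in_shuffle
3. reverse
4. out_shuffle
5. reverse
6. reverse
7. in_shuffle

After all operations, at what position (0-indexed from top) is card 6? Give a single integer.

After op 1 (reverse): [8 7 6 5 4 3 2 1 0]
After op 2 (in_shuffle): [4 8 3 7 2 6 1 5 0]
After op 3 (reverse): [0 5 1 6 2 7 3 8 4]
After op 4 (out_shuffle): [0 7 5 3 1 8 6 4 2]
After op 5 (reverse): [2 4 6 8 1 3 5 7 0]
After op 6 (reverse): [0 7 5 3 1 8 6 4 2]
After op 7 (in_shuffle): [1 0 8 7 6 5 4 3 2]
Card 6 is at position 4.

Answer: 4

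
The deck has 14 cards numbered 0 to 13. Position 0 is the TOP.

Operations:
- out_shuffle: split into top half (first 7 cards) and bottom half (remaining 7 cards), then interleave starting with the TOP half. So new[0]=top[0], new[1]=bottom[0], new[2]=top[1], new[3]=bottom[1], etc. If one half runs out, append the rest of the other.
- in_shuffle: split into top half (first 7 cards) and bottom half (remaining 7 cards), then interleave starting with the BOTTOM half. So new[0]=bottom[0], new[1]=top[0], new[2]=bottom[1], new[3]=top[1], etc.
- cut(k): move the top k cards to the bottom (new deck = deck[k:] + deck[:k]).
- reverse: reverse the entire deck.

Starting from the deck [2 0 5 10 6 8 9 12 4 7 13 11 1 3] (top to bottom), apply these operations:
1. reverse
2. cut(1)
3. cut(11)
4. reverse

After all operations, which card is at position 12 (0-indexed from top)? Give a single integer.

Answer: 2

Derivation:
After op 1 (reverse): [3 1 11 13 7 4 12 9 8 6 10 5 0 2]
After op 2 (cut(1)): [1 11 13 7 4 12 9 8 6 10 5 0 2 3]
After op 3 (cut(11)): [0 2 3 1 11 13 7 4 12 9 8 6 10 5]
After op 4 (reverse): [5 10 6 8 9 12 4 7 13 11 1 3 2 0]
Position 12: card 2.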